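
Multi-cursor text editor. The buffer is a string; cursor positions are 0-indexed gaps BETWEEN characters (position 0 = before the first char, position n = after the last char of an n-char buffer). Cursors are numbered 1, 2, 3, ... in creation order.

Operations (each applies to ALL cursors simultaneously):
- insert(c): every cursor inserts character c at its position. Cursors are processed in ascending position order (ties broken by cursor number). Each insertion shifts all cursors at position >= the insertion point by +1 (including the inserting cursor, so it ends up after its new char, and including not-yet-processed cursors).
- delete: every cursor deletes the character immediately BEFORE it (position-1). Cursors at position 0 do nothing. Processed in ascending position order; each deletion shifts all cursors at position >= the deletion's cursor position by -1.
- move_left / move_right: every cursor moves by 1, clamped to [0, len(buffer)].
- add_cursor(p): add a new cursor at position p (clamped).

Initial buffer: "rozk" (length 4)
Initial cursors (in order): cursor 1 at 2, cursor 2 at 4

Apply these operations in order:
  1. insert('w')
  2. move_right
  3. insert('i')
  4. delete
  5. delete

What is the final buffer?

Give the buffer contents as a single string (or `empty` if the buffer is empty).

After op 1 (insert('w')): buffer="rowzkw" (len 6), cursors c1@3 c2@6, authorship ..1..2
After op 2 (move_right): buffer="rowzkw" (len 6), cursors c1@4 c2@6, authorship ..1..2
After op 3 (insert('i')): buffer="rowzikwi" (len 8), cursors c1@5 c2@8, authorship ..1.1.22
After op 4 (delete): buffer="rowzkw" (len 6), cursors c1@4 c2@6, authorship ..1..2
After op 5 (delete): buffer="rowk" (len 4), cursors c1@3 c2@4, authorship ..1.

Answer: rowk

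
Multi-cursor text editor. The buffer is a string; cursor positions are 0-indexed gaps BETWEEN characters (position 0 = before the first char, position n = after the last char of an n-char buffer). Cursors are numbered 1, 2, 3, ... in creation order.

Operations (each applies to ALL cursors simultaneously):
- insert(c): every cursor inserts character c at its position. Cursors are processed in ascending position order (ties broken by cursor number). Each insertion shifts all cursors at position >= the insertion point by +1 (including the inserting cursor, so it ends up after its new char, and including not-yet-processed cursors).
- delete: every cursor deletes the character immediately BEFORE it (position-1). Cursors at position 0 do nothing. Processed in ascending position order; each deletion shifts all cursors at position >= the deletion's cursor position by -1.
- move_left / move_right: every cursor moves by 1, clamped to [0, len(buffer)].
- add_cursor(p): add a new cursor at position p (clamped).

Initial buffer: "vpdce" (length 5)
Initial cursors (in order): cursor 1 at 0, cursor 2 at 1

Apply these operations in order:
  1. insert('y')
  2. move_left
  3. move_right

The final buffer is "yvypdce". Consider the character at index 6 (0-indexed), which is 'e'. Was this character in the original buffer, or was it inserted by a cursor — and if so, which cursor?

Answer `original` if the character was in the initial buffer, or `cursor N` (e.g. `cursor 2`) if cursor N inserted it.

Answer: original

Derivation:
After op 1 (insert('y')): buffer="yvypdce" (len 7), cursors c1@1 c2@3, authorship 1.2....
After op 2 (move_left): buffer="yvypdce" (len 7), cursors c1@0 c2@2, authorship 1.2....
After op 3 (move_right): buffer="yvypdce" (len 7), cursors c1@1 c2@3, authorship 1.2....
Authorship (.=original, N=cursor N): 1 . 2 . . . .
Index 6: author = original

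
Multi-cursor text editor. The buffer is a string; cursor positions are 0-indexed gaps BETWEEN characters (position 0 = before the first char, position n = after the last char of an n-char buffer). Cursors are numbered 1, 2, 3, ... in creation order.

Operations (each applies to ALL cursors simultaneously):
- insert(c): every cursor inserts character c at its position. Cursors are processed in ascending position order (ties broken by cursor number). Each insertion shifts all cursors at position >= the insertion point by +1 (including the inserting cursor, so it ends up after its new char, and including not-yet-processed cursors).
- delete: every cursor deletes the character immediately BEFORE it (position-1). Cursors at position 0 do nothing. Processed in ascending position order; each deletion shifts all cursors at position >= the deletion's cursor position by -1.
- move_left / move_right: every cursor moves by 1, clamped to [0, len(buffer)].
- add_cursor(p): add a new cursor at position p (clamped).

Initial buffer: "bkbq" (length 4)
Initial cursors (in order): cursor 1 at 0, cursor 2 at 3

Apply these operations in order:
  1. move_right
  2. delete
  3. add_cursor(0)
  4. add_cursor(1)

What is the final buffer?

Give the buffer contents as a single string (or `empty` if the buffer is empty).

Answer: kb

Derivation:
After op 1 (move_right): buffer="bkbq" (len 4), cursors c1@1 c2@4, authorship ....
After op 2 (delete): buffer="kb" (len 2), cursors c1@0 c2@2, authorship ..
After op 3 (add_cursor(0)): buffer="kb" (len 2), cursors c1@0 c3@0 c2@2, authorship ..
After op 4 (add_cursor(1)): buffer="kb" (len 2), cursors c1@0 c3@0 c4@1 c2@2, authorship ..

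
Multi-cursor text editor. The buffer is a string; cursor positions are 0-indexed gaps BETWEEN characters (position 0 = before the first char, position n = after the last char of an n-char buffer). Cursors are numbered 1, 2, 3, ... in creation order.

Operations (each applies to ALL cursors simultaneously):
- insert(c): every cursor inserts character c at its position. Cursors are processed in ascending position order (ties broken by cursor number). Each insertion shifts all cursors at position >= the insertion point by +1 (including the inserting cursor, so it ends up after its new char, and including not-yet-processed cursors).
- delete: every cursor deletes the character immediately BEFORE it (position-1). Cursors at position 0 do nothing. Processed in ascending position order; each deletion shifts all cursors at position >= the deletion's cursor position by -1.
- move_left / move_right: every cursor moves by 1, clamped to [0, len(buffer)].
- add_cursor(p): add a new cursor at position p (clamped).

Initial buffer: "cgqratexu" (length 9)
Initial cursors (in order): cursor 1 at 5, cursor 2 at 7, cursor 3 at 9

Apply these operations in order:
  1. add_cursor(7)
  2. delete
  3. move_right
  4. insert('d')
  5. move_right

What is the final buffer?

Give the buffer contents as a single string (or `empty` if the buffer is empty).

Answer: cgqrxdddd

Derivation:
After op 1 (add_cursor(7)): buffer="cgqratexu" (len 9), cursors c1@5 c2@7 c4@7 c3@9, authorship .........
After op 2 (delete): buffer="cgqrx" (len 5), cursors c1@4 c2@4 c4@4 c3@5, authorship .....
After op 3 (move_right): buffer="cgqrx" (len 5), cursors c1@5 c2@5 c3@5 c4@5, authorship .....
After op 4 (insert('d')): buffer="cgqrxdddd" (len 9), cursors c1@9 c2@9 c3@9 c4@9, authorship .....1234
After op 5 (move_right): buffer="cgqrxdddd" (len 9), cursors c1@9 c2@9 c3@9 c4@9, authorship .....1234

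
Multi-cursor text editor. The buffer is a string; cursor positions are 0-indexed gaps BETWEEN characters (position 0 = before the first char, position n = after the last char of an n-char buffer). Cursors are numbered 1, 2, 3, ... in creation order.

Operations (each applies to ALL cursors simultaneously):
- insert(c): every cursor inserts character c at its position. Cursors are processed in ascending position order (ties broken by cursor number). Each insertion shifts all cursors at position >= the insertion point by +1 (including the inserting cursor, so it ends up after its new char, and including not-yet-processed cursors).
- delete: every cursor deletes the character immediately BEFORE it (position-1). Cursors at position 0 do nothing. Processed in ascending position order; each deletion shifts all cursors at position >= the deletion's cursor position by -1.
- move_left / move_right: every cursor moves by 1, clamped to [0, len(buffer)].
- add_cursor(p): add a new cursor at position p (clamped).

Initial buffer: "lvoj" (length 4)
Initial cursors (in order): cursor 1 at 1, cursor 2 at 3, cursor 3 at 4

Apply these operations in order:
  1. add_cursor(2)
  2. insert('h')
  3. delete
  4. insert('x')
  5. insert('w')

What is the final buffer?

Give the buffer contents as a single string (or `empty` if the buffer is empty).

Answer: lxwvxwoxwjxw

Derivation:
After op 1 (add_cursor(2)): buffer="lvoj" (len 4), cursors c1@1 c4@2 c2@3 c3@4, authorship ....
After op 2 (insert('h')): buffer="lhvhohjh" (len 8), cursors c1@2 c4@4 c2@6 c3@8, authorship .1.4.2.3
After op 3 (delete): buffer="lvoj" (len 4), cursors c1@1 c4@2 c2@3 c3@4, authorship ....
After op 4 (insert('x')): buffer="lxvxoxjx" (len 8), cursors c1@2 c4@4 c2@6 c3@8, authorship .1.4.2.3
After op 5 (insert('w')): buffer="lxwvxwoxwjxw" (len 12), cursors c1@3 c4@6 c2@9 c3@12, authorship .11.44.22.33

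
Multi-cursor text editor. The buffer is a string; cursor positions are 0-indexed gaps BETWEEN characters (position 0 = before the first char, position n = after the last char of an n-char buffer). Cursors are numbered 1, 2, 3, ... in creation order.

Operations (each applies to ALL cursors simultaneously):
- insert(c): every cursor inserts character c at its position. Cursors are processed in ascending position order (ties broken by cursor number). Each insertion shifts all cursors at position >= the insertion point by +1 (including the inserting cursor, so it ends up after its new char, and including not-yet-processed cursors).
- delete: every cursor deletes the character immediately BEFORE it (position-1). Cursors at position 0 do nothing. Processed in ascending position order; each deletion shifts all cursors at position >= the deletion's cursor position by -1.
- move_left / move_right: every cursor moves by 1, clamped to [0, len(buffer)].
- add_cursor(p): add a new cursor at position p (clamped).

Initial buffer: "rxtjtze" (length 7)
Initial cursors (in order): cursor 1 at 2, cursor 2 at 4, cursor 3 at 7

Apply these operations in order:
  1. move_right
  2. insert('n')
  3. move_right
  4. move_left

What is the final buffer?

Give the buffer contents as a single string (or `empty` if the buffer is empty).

Answer: rxtnjtnzen

Derivation:
After op 1 (move_right): buffer="rxtjtze" (len 7), cursors c1@3 c2@5 c3@7, authorship .......
After op 2 (insert('n')): buffer="rxtnjtnzen" (len 10), cursors c1@4 c2@7 c3@10, authorship ...1..2..3
After op 3 (move_right): buffer="rxtnjtnzen" (len 10), cursors c1@5 c2@8 c3@10, authorship ...1..2..3
After op 4 (move_left): buffer="rxtnjtnzen" (len 10), cursors c1@4 c2@7 c3@9, authorship ...1..2..3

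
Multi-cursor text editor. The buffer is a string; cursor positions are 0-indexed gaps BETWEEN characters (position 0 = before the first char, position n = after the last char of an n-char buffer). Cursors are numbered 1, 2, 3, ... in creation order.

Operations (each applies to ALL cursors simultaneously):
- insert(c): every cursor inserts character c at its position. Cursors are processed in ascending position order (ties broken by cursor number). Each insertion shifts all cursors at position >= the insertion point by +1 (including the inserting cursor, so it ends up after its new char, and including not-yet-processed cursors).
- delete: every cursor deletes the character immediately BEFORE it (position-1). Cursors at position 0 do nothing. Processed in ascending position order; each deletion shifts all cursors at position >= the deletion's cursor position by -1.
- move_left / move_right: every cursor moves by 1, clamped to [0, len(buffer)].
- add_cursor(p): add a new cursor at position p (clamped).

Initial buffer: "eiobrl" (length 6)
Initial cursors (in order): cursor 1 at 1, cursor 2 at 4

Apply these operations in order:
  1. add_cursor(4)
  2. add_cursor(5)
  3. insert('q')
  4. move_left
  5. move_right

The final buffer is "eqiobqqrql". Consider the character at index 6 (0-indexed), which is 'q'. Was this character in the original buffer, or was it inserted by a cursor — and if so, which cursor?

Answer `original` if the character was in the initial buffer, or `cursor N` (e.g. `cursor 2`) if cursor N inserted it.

Answer: cursor 3

Derivation:
After op 1 (add_cursor(4)): buffer="eiobrl" (len 6), cursors c1@1 c2@4 c3@4, authorship ......
After op 2 (add_cursor(5)): buffer="eiobrl" (len 6), cursors c1@1 c2@4 c3@4 c4@5, authorship ......
After op 3 (insert('q')): buffer="eqiobqqrql" (len 10), cursors c1@2 c2@7 c3@7 c4@9, authorship .1...23.4.
After op 4 (move_left): buffer="eqiobqqrql" (len 10), cursors c1@1 c2@6 c3@6 c4@8, authorship .1...23.4.
After op 5 (move_right): buffer="eqiobqqrql" (len 10), cursors c1@2 c2@7 c3@7 c4@9, authorship .1...23.4.
Authorship (.=original, N=cursor N): . 1 . . . 2 3 . 4 .
Index 6: author = 3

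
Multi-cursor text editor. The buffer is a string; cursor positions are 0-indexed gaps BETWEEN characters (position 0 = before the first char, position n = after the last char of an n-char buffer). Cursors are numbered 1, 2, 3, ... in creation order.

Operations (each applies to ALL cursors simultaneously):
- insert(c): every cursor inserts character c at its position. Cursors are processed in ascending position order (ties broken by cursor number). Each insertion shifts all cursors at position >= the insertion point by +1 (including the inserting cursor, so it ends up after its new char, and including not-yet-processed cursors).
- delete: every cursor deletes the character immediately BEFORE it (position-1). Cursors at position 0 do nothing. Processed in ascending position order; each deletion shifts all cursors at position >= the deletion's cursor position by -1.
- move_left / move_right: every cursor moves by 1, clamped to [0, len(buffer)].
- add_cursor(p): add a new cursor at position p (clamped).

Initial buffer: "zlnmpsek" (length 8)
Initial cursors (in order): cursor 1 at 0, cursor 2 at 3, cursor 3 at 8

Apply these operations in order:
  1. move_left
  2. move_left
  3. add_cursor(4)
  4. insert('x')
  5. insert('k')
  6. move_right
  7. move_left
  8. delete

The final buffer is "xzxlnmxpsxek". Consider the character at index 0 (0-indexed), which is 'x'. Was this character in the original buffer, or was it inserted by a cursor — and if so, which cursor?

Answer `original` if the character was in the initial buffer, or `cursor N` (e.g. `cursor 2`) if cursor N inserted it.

After op 1 (move_left): buffer="zlnmpsek" (len 8), cursors c1@0 c2@2 c3@7, authorship ........
After op 2 (move_left): buffer="zlnmpsek" (len 8), cursors c1@0 c2@1 c3@6, authorship ........
After op 3 (add_cursor(4)): buffer="zlnmpsek" (len 8), cursors c1@0 c2@1 c4@4 c3@6, authorship ........
After op 4 (insert('x')): buffer="xzxlnmxpsxek" (len 12), cursors c1@1 c2@3 c4@7 c3@10, authorship 1.2...4..3..
After op 5 (insert('k')): buffer="xkzxklnmxkpsxkek" (len 16), cursors c1@2 c2@5 c4@10 c3@14, authorship 11.22...44..33..
After op 6 (move_right): buffer="xkzxklnmxkpsxkek" (len 16), cursors c1@3 c2@6 c4@11 c3@15, authorship 11.22...44..33..
After op 7 (move_left): buffer="xkzxklnmxkpsxkek" (len 16), cursors c1@2 c2@5 c4@10 c3@14, authorship 11.22...44..33..
After op 8 (delete): buffer="xzxlnmxpsxek" (len 12), cursors c1@1 c2@3 c4@7 c3@10, authorship 1.2...4..3..
Authorship (.=original, N=cursor N): 1 . 2 . . . 4 . . 3 . .
Index 0: author = 1

Answer: cursor 1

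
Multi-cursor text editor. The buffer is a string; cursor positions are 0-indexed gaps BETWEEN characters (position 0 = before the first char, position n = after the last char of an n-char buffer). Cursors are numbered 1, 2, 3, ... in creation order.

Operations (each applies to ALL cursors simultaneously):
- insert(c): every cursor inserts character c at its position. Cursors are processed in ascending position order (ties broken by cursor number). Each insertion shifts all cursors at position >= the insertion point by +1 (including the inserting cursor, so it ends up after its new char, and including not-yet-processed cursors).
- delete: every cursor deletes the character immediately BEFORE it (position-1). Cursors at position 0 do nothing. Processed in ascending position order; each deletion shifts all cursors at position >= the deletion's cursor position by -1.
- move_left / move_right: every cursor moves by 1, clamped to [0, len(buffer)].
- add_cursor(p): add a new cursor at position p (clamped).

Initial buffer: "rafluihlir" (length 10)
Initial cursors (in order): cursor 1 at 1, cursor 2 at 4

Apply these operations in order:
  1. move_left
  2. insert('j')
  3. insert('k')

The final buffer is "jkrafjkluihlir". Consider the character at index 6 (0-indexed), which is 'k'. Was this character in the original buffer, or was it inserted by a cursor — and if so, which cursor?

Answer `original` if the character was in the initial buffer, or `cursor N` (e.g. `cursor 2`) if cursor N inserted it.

After op 1 (move_left): buffer="rafluihlir" (len 10), cursors c1@0 c2@3, authorship ..........
After op 2 (insert('j')): buffer="jrafjluihlir" (len 12), cursors c1@1 c2@5, authorship 1...2.......
After op 3 (insert('k')): buffer="jkrafjkluihlir" (len 14), cursors c1@2 c2@7, authorship 11...22.......
Authorship (.=original, N=cursor N): 1 1 . . . 2 2 . . . . . . .
Index 6: author = 2

Answer: cursor 2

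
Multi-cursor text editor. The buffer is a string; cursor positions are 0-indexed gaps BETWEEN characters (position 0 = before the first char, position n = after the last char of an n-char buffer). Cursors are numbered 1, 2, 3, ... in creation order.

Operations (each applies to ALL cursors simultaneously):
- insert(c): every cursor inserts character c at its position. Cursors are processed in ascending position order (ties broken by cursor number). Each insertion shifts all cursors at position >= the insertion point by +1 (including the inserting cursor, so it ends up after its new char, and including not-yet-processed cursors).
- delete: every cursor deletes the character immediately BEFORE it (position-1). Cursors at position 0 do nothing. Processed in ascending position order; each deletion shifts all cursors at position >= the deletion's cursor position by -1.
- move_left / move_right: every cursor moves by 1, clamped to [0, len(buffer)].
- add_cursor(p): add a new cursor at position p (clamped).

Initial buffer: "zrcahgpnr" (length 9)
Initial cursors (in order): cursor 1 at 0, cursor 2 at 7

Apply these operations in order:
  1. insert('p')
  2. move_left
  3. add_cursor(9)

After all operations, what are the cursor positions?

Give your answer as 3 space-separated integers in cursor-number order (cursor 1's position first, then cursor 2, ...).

After op 1 (insert('p')): buffer="pzrcahgppnr" (len 11), cursors c1@1 c2@9, authorship 1.......2..
After op 2 (move_left): buffer="pzrcahgppnr" (len 11), cursors c1@0 c2@8, authorship 1.......2..
After op 3 (add_cursor(9)): buffer="pzrcahgppnr" (len 11), cursors c1@0 c2@8 c3@9, authorship 1.......2..

Answer: 0 8 9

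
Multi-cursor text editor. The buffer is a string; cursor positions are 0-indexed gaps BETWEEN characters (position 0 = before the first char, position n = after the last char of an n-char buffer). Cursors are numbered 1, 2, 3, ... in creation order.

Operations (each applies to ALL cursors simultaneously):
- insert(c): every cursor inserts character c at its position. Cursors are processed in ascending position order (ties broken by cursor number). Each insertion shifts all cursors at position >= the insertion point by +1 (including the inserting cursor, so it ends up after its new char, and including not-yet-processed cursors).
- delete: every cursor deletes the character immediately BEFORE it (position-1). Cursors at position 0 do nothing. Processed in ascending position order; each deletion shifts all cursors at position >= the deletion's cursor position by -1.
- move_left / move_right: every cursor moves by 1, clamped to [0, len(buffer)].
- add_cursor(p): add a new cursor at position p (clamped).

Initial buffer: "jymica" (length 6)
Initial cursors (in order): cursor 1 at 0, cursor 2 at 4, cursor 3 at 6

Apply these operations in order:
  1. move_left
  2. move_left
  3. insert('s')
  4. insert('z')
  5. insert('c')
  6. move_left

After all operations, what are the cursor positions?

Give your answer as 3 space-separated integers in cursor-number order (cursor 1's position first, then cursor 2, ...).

After op 1 (move_left): buffer="jymica" (len 6), cursors c1@0 c2@3 c3@5, authorship ......
After op 2 (move_left): buffer="jymica" (len 6), cursors c1@0 c2@2 c3@4, authorship ......
After op 3 (insert('s')): buffer="sjysmisca" (len 9), cursors c1@1 c2@4 c3@7, authorship 1..2..3..
After op 4 (insert('z')): buffer="szjyszmiszca" (len 12), cursors c1@2 c2@6 c3@10, authorship 11..22..33..
After op 5 (insert('c')): buffer="szcjyszcmiszcca" (len 15), cursors c1@3 c2@8 c3@13, authorship 111..222..333..
After op 6 (move_left): buffer="szcjyszcmiszcca" (len 15), cursors c1@2 c2@7 c3@12, authorship 111..222..333..

Answer: 2 7 12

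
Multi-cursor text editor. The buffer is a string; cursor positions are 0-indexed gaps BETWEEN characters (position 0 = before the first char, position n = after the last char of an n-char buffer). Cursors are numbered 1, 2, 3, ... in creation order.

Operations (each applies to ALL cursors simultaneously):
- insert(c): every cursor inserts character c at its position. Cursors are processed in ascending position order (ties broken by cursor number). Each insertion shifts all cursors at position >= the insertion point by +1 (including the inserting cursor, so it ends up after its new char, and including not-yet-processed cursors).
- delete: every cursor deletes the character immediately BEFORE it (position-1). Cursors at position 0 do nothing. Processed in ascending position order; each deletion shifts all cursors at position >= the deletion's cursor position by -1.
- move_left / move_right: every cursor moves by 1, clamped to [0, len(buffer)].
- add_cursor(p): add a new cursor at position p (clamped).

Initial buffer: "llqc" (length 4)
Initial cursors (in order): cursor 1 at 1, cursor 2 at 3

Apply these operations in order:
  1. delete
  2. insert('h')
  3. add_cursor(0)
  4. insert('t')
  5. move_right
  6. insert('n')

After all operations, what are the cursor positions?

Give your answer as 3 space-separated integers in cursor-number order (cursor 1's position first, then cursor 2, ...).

Answer: 6 10 3

Derivation:
After op 1 (delete): buffer="lc" (len 2), cursors c1@0 c2@1, authorship ..
After op 2 (insert('h')): buffer="hlhc" (len 4), cursors c1@1 c2@3, authorship 1.2.
After op 3 (add_cursor(0)): buffer="hlhc" (len 4), cursors c3@0 c1@1 c2@3, authorship 1.2.
After op 4 (insert('t')): buffer="thtlhtc" (len 7), cursors c3@1 c1@3 c2@6, authorship 311.22.
After op 5 (move_right): buffer="thtlhtc" (len 7), cursors c3@2 c1@4 c2@7, authorship 311.22.
After op 6 (insert('n')): buffer="thntlnhtcn" (len 10), cursors c3@3 c1@6 c2@10, authorship 3131.122.2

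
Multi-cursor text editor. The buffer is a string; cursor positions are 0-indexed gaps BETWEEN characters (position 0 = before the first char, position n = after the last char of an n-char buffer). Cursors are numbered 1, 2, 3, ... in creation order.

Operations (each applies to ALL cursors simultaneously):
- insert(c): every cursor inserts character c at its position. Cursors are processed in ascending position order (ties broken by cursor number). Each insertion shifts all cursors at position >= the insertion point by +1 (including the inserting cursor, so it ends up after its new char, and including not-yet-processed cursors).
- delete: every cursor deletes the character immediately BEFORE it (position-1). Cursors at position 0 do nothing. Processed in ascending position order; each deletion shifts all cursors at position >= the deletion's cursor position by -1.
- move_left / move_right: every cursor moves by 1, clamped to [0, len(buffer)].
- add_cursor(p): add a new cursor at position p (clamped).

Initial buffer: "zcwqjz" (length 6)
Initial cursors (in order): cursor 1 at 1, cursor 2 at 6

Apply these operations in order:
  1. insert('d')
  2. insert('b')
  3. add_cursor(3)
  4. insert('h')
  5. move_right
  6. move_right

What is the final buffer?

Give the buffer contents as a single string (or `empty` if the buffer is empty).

After op 1 (insert('d')): buffer="zdcwqjzd" (len 8), cursors c1@2 c2@8, authorship .1.....2
After op 2 (insert('b')): buffer="zdbcwqjzdb" (len 10), cursors c1@3 c2@10, authorship .11.....22
After op 3 (add_cursor(3)): buffer="zdbcwqjzdb" (len 10), cursors c1@3 c3@3 c2@10, authorship .11.....22
After op 4 (insert('h')): buffer="zdbhhcwqjzdbh" (len 13), cursors c1@5 c3@5 c2@13, authorship .1113.....222
After op 5 (move_right): buffer="zdbhhcwqjzdbh" (len 13), cursors c1@6 c3@6 c2@13, authorship .1113.....222
After op 6 (move_right): buffer="zdbhhcwqjzdbh" (len 13), cursors c1@7 c3@7 c2@13, authorship .1113.....222

Answer: zdbhhcwqjzdbh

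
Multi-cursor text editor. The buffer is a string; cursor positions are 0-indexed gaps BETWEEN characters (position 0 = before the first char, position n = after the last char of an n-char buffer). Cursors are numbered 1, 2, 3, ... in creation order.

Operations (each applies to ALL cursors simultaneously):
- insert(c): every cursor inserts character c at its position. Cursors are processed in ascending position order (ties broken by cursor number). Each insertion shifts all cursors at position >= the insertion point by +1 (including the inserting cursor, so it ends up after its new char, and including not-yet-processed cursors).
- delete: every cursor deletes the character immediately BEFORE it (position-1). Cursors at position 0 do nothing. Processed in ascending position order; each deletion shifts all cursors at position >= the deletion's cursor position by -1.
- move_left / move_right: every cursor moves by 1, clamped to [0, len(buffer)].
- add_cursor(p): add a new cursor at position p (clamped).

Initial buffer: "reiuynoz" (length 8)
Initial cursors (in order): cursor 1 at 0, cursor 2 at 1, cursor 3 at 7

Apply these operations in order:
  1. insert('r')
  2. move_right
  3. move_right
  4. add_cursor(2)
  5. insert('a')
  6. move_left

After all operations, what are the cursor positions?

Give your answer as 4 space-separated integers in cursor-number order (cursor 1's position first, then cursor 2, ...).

Answer: 4 7 14 2

Derivation:
After op 1 (insert('r')): buffer="rrreiuynorz" (len 11), cursors c1@1 c2@3 c3@10, authorship 1.2......3.
After op 2 (move_right): buffer="rrreiuynorz" (len 11), cursors c1@2 c2@4 c3@11, authorship 1.2......3.
After op 3 (move_right): buffer="rrreiuynorz" (len 11), cursors c1@3 c2@5 c3@11, authorship 1.2......3.
After op 4 (add_cursor(2)): buffer="rrreiuynorz" (len 11), cursors c4@2 c1@3 c2@5 c3@11, authorship 1.2......3.
After op 5 (insert('a')): buffer="rraraeiauynorza" (len 15), cursors c4@3 c1@5 c2@8 c3@15, authorship 1.421..2....3.3
After op 6 (move_left): buffer="rraraeiauynorza" (len 15), cursors c4@2 c1@4 c2@7 c3@14, authorship 1.421..2....3.3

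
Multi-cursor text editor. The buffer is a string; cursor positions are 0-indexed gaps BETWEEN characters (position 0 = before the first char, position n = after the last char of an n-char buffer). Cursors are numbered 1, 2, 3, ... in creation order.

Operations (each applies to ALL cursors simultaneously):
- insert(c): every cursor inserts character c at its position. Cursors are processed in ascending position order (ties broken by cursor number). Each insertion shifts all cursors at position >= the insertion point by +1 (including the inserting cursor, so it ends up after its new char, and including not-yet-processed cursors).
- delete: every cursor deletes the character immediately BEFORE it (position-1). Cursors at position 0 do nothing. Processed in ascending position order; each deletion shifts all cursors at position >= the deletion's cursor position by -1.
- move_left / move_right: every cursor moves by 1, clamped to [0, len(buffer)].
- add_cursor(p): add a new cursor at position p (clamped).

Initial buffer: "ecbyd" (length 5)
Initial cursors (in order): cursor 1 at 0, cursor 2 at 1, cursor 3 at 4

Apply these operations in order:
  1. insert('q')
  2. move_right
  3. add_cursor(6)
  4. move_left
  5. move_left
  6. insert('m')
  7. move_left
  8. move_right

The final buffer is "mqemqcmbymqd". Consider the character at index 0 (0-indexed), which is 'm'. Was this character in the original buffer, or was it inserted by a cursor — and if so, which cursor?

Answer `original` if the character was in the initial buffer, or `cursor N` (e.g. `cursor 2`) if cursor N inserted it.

After op 1 (insert('q')): buffer="qeqcbyqd" (len 8), cursors c1@1 c2@3 c3@7, authorship 1.2...3.
After op 2 (move_right): buffer="qeqcbyqd" (len 8), cursors c1@2 c2@4 c3@8, authorship 1.2...3.
After op 3 (add_cursor(6)): buffer="qeqcbyqd" (len 8), cursors c1@2 c2@4 c4@6 c3@8, authorship 1.2...3.
After op 4 (move_left): buffer="qeqcbyqd" (len 8), cursors c1@1 c2@3 c4@5 c3@7, authorship 1.2...3.
After op 5 (move_left): buffer="qeqcbyqd" (len 8), cursors c1@0 c2@2 c4@4 c3@6, authorship 1.2...3.
After op 6 (insert('m')): buffer="mqemqcmbymqd" (len 12), cursors c1@1 c2@4 c4@7 c3@10, authorship 11.22.4..33.
After op 7 (move_left): buffer="mqemqcmbymqd" (len 12), cursors c1@0 c2@3 c4@6 c3@9, authorship 11.22.4..33.
After op 8 (move_right): buffer="mqemqcmbymqd" (len 12), cursors c1@1 c2@4 c4@7 c3@10, authorship 11.22.4..33.
Authorship (.=original, N=cursor N): 1 1 . 2 2 . 4 . . 3 3 .
Index 0: author = 1

Answer: cursor 1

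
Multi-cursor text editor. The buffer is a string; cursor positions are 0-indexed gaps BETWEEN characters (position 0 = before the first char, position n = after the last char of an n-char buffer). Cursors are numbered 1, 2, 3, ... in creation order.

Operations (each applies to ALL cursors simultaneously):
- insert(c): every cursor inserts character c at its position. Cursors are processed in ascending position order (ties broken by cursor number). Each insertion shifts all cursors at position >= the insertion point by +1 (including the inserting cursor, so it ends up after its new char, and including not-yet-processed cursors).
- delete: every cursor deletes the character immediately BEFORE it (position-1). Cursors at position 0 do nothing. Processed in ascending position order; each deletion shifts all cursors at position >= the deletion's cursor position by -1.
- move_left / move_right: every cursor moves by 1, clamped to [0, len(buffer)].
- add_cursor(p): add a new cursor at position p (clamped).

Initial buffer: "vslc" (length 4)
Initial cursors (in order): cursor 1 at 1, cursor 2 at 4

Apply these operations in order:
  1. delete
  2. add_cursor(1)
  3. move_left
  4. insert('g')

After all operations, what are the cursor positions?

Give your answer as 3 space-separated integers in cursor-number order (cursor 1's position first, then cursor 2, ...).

After op 1 (delete): buffer="sl" (len 2), cursors c1@0 c2@2, authorship ..
After op 2 (add_cursor(1)): buffer="sl" (len 2), cursors c1@0 c3@1 c2@2, authorship ..
After op 3 (move_left): buffer="sl" (len 2), cursors c1@0 c3@0 c2@1, authorship ..
After op 4 (insert('g')): buffer="ggsgl" (len 5), cursors c1@2 c3@2 c2@4, authorship 13.2.

Answer: 2 4 2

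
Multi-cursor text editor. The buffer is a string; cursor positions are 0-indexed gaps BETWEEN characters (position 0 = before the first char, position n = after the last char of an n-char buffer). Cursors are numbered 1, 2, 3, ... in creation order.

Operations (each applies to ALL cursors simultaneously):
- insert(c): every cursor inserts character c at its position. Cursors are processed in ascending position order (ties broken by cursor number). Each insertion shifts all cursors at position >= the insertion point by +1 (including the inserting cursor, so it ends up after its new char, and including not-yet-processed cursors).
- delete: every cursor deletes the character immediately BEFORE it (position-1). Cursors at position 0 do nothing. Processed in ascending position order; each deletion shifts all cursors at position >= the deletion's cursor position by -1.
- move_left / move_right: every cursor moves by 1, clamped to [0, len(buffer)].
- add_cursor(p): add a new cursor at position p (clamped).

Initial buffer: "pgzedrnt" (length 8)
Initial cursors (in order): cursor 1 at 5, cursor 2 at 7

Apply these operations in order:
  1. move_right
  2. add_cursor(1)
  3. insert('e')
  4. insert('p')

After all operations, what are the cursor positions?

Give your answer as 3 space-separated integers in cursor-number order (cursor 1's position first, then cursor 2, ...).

Answer: 10 14 3

Derivation:
After op 1 (move_right): buffer="pgzedrnt" (len 8), cursors c1@6 c2@8, authorship ........
After op 2 (add_cursor(1)): buffer="pgzedrnt" (len 8), cursors c3@1 c1@6 c2@8, authorship ........
After op 3 (insert('e')): buffer="pegzedrente" (len 11), cursors c3@2 c1@8 c2@11, authorship .3.....1..2
After op 4 (insert('p')): buffer="pepgzedrepntep" (len 14), cursors c3@3 c1@10 c2@14, authorship .33.....11..22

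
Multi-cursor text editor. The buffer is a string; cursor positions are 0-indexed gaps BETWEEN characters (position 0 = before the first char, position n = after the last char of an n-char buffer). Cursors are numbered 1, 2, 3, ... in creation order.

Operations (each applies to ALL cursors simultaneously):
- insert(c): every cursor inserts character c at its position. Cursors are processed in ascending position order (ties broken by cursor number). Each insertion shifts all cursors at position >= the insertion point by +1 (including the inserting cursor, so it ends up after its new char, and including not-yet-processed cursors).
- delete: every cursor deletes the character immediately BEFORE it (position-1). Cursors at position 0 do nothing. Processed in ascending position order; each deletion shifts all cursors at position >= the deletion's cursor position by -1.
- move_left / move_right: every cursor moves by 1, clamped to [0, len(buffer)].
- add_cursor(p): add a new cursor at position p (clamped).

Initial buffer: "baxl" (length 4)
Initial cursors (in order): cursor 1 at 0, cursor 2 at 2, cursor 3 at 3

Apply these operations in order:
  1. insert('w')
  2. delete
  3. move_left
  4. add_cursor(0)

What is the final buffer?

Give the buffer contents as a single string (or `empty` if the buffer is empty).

Answer: baxl

Derivation:
After op 1 (insert('w')): buffer="wbawxwl" (len 7), cursors c1@1 c2@4 c3@6, authorship 1..2.3.
After op 2 (delete): buffer="baxl" (len 4), cursors c1@0 c2@2 c3@3, authorship ....
After op 3 (move_left): buffer="baxl" (len 4), cursors c1@0 c2@1 c3@2, authorship ....
After op 4 (add_cursor(0)): buffer="baxl" (len 4), cursors c1@0 c4@0 c2@1 c3@2, authorship ....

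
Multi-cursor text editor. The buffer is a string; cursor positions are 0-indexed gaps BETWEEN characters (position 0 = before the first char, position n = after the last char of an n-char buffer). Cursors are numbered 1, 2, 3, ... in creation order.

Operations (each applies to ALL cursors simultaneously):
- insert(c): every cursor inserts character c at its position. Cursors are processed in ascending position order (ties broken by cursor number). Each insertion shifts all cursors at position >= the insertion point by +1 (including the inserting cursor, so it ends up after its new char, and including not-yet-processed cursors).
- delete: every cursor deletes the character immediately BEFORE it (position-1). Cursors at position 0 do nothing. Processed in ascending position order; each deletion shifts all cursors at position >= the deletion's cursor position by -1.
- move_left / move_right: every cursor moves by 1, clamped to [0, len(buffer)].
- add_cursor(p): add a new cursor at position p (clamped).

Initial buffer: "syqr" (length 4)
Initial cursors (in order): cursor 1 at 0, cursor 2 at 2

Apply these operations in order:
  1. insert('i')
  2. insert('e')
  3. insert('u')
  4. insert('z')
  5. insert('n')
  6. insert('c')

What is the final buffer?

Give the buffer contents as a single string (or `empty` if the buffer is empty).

After op 1 (insert('i')): buffer="isyiqr" (len 6), cursors c1@1 c2@4, authorship 1..2..
After op 2 (insert('e')): buffer="iesyieqr" (len 8), cursors c1@2 c2@6, authorship 11..22..
After op 3 (insert('u')): buffer="ieusyieuqr" (len 10), cursors c1@3 c2@8, authorship 111..222..
After op 4 (insert('z')): buffer="ieuzsyieuzqr" (len 12), cursors c1@4 c2@10, authorship 1111..2222..
After op 5 (insert('n')): buffer="ieuznsyieuznqr" (len 14), cursors c1@5 c2@12, authorship 11111..22222..
After op 6 (insert('c')): buffer="ieuzncsyieuzncqr" (len 16), cursors c1@6 c2@14, authorship 111111..222222..

Answer: ieuzncsyieuzncqr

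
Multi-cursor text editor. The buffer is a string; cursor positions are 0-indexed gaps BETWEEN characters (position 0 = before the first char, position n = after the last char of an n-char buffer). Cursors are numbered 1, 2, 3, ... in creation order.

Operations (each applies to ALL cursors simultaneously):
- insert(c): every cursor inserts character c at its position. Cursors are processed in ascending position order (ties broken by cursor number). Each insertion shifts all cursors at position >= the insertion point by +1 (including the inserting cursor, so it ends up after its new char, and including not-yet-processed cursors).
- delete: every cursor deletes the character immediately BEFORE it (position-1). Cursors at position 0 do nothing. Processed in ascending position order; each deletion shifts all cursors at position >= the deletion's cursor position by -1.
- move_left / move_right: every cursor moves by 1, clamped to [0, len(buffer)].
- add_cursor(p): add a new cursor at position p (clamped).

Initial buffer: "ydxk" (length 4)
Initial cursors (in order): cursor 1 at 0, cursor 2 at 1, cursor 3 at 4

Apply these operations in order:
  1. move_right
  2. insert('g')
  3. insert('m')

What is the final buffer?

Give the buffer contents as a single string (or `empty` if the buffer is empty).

After op 1 (move_right): buffer="ydxk" (len 4), cursors c1@1 c2@2 c3@4, authorship ....
After op 2 (insert('g')): buffer="ygdgxkg" (len 7), cursors c1@2 c2@4 c3@7, authorship .1.2..3
After op 3 (insert('m')): buffer="ygmdgmxkgm" (len 10), cursors c1@3 c2@6 c3@10, authorship .11.22..33

Answer: ygmdgmxkgm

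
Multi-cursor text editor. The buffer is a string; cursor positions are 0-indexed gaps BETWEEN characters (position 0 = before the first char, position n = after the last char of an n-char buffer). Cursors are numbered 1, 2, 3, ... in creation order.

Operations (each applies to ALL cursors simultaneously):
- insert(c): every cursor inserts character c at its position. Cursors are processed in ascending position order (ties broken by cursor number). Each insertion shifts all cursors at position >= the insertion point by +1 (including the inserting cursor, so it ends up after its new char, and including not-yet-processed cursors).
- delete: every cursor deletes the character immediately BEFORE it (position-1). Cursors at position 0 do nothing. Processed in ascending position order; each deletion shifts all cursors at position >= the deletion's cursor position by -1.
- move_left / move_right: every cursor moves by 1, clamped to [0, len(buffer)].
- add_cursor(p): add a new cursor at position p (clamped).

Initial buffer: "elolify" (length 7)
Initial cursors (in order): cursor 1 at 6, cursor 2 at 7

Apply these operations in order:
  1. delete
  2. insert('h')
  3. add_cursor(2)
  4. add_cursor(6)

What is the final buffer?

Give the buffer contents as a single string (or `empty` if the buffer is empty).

Answer: elolihh

Derivation:
After op 1 (delete): buffer="eloli" (len 5), cursors c1@5 c2@5, authorship .....
After op 2 (insert('h')): buffer="elolihh" (len 7), cursors c1@7 c2@7, authorship .....12
After op 3 (add_cursor(2)): buffer="elolihh" (len 7), cursors c3@2 c1@7 c2@7, authorship .....12
After op 4 (add_cursor(6)): buffer="elolihh" (len 7), cursors c3@2 c4@6 c1@7 c2@7, authorship .....12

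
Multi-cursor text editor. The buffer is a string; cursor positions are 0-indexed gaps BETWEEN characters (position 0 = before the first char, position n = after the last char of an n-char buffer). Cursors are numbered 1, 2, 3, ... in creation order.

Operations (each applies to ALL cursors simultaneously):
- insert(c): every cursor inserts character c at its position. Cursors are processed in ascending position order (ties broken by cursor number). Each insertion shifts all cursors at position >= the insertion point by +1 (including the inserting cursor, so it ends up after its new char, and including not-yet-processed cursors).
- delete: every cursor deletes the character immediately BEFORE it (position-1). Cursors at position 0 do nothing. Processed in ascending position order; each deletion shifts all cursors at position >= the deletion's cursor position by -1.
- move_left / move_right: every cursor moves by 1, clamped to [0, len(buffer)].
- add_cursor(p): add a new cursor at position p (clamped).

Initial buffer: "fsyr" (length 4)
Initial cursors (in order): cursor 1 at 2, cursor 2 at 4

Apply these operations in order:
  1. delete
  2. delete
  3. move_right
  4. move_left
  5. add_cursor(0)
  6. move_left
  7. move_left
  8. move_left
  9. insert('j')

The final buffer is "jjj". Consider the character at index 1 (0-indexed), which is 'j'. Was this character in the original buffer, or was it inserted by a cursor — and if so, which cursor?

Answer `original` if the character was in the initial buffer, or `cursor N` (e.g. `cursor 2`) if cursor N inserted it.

After op 1 (delete): buffer="fy" (len 2), cursors c1@1 c2@2, authorship ..
After op 2 (delete): buffer="" (len 0), cursors c1@0 c2@0, authorship 
After op 3 (move_right): buffer="" (len 0), cursors c1@0 c2@0, authorship 
After op 4 (move_left): buffer="" (len 0), cursors c1@0 c2@0, authorship 
After op 5 (add_cursor(0)): buffer="" (len 0), cursors c1@0 c2@0 c3@0, authorship 
After op 6 (move_left): buffer="" (len 0), cursors c1@0 c2@0 c3@0, authorship 
After op 7 (move_left): buffer="" (len 0), cursors c1@0 c2@0 c3@0, authorship 
After op 8 (move_left): buffer="" (len 0), cursors c1@0 c2@0 c3@0, authorship 
After op 9 (insert('j')): buffer="jjj" (len 3), cursors c1@3 c2@3 c3@3, authorship 123
Authorship (.=original, N=cursor N): 1 2 3
Index 1: author = 2

Answer: cursor 2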